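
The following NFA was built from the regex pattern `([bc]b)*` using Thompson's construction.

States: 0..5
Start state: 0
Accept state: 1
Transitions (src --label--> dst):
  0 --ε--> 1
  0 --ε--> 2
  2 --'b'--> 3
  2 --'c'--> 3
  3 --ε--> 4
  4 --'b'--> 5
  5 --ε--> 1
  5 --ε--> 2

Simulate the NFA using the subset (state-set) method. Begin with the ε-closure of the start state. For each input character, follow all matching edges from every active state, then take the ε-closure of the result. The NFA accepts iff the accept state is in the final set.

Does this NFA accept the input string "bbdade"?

start: ε-closure({0}) = {0,1,2}
'b' @ 1: {3,4}
'b' @ 2: {1,2,5}  (accept∈set)
'd' @ 3: {}  — no active states
rest 'ade' ignored (set empty)
final: {}; accept 1 not in set

Answer: REJECT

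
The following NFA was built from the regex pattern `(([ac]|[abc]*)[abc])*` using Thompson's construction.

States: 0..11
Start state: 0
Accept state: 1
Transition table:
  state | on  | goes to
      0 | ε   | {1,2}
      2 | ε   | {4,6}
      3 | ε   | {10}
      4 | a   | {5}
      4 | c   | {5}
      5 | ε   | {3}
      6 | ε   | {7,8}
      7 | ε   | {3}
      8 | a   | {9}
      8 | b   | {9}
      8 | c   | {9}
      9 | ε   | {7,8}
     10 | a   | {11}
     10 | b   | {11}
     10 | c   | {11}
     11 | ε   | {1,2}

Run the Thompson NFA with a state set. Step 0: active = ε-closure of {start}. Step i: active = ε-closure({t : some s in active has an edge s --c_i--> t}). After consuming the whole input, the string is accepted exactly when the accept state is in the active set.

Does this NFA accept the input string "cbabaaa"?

S₀ = ε-closure({0}) = {0,1,2,3,4,6,7,8,10}
'c' @ 1: {1,2,3,4,5,6,7,8,9,10,11}  ✓accept
'b' @ 2: {1,2,3,4,6,7,8,9,10,11}  ✓accept
'a' @ 3: {1,2,3,4,5,6,7,8,9,10,11}  ✓accept
'b' @ 4: {1,2,3,4,6,7,8,9,10,11}  ✓accept
'a' @ 5: {1,2,3,4,5,6,7,8,9,10,11}  ✓accept
'a' @ 6: {1,2,3,4,5,6,7,8,9,10,11}  ✓accept
'a' @ 7: {1,2,3,4,5,6,7,8,9,10,11}  ✓accept
final: {1,2,3,4,5,6,7,8,9,10,11}; accept 1 in set

Answer: ACCEPT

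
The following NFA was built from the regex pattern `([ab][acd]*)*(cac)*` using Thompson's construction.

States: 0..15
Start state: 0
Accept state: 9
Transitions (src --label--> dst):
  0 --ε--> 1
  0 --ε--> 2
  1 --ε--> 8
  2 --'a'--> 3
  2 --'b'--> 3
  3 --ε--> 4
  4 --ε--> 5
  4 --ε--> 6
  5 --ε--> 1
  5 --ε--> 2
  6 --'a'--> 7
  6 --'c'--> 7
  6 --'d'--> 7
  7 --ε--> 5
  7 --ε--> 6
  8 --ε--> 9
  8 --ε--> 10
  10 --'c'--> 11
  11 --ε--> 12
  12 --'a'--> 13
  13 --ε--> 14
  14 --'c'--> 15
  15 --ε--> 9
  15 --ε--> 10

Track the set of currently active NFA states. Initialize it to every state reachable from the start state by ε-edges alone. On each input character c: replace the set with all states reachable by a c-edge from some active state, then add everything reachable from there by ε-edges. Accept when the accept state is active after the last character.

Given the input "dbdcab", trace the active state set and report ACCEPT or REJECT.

start: ε-closure({0}) = {0,1,2,8,9,10}
'd' @ 1: {}  — dead — no transitions
rest 'bdcab' ignored (set empty)
end set {} — state 9 not in

Answer: REJECT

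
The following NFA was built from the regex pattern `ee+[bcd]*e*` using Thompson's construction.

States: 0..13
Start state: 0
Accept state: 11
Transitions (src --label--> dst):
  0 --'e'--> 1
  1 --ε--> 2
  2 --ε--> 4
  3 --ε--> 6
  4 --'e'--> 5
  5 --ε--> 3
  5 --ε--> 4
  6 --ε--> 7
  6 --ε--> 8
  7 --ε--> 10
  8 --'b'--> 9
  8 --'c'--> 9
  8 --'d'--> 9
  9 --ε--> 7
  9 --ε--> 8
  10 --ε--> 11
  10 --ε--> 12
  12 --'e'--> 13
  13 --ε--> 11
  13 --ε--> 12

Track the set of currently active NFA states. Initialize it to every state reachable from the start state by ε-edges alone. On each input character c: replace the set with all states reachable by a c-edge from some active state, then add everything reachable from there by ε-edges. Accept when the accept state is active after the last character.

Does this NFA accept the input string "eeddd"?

Answer: ACCEPT

Trace:
initial (ε-close {0}): {0}
'e' @ 1: {1,2,4}
'e' @ 2: {3,4,5,6,7,8,10,11,12}  ✓accept
'd' @ 3: {7,8,9,10,11,12}  ✓accept
'd' @ 4: {7,8,9,10,11,12}  ✓accept
'd' @ 5: {7,8,9,10,11,12}  ✓accept
end set {7,8,9,10,11,12} — state 11 in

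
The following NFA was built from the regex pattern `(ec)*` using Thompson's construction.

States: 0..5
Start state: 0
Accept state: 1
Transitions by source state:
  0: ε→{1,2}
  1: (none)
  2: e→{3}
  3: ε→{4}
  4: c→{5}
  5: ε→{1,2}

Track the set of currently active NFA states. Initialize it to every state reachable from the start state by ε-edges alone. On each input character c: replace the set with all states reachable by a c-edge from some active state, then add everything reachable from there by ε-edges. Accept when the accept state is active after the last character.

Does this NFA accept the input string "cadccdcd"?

Answer: REJECT

Trace:
S₀ = ε-closure({0}) = {0,1,2}
'c' @ 1: {}  — no active states
rest 'adccdcd' ignored (set empty)
end set {} — state 1 not in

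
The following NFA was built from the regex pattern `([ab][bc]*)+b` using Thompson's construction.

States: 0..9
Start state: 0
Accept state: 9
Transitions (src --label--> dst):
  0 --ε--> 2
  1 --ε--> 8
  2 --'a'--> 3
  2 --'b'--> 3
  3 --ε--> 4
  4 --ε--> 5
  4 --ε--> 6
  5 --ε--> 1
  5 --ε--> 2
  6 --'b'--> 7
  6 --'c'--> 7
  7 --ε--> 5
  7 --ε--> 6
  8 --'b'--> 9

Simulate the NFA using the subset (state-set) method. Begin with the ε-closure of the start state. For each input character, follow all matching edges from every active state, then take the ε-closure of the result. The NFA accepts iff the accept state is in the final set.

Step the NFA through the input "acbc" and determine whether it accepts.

Answer: REJECT

Steps:
start: ε-closure({0}) = {0,2}
'a' @ 1: {1,2,3,4,5,6,8}
'c' @ 2: {1,2,5,6,7,8}
'b' @ 3: {1,2,3,4,5,6,7,8,9}  [accepting]
'c' @ 4: {1,2,5,6,7,8}
final: {1,2,5,6,7,8}; accept 9 not in set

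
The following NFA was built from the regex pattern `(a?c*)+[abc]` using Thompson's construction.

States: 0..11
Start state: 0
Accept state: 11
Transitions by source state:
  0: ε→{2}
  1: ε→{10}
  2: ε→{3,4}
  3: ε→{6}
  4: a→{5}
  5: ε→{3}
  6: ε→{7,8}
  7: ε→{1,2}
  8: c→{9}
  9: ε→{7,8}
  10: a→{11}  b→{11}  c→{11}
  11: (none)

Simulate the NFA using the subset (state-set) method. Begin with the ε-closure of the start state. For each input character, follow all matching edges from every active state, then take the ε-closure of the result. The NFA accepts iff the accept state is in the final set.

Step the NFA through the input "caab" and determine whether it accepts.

initial (ε-close {0}): {0,1,2,3,4,6,7,8,10}
'c' @ 1: {1,2,3,4,6,7,8,9,10,11}  ✓accept
'a' @ 2: {1,2,3,4,5,6,7,8,10,11}  ✓accept
'a' @ 3: {1,2,3,4,5,6,7,8,10,11}  ✓accept
'b' @ 4: {11}  ✓accept
after full input: {11}  (accept=11 in)

Answer: ACCEPT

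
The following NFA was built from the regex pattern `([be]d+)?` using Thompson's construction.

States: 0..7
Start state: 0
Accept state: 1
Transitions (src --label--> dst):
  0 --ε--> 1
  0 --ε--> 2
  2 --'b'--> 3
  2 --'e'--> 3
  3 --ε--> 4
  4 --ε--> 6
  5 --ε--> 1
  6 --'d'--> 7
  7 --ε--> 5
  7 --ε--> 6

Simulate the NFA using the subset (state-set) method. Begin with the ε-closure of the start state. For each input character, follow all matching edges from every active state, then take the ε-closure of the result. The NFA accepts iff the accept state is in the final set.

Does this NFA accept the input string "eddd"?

Answer: ACCEPT

Trace:
start: ε-closure({0}) = {0,1,2}
'e' @ 1: {3,4,6}
'd' @ 2: {1,5,6,7}  ✓accept
'd' @ 3: {1,5,6,7}  ✓accept
'd' @ 4: {1,5,6,7}  ✓accept
end set {1,5,6,7} — state 1 in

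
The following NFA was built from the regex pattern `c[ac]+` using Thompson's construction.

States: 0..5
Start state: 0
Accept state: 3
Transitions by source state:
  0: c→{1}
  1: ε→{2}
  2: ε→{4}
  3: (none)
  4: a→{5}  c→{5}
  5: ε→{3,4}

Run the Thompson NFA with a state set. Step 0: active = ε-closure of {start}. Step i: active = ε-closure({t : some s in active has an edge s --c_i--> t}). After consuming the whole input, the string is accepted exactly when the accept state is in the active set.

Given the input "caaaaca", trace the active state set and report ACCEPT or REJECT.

initial (ε-close {0}): {0}
'c' @ 1: {1,2,4}
'a' @ 2: {3,4,5}  (accept∈set)
'a' @ 3: {3,4,5}  (accept∈set)
'a' @ 4: {3,4,5}  (accept∈set)
'a' @ 5: {3,4,5}  (accept∈set)
'c' @ 6: {3,4,5}  (accept∈set)
'a' @ 7: {3,4,5}  (accept∈set)
end set {3,4,5} — state 3 in

Answer: ACCEPT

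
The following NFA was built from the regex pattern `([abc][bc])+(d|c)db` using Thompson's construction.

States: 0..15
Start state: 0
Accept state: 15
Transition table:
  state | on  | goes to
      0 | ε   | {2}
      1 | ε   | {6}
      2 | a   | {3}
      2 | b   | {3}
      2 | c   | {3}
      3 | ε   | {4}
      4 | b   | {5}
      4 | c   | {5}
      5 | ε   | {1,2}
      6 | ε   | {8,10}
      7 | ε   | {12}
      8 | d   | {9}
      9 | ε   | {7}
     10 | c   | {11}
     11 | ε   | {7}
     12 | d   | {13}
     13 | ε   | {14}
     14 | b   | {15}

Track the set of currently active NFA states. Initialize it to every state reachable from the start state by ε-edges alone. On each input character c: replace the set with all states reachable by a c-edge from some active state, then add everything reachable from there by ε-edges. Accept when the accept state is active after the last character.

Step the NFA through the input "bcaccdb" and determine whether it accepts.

initial (ε-close {0}): {0,2}
'b' @ 1: {3,4}
'c' @ 2: {1,2,5,6,8,10}
'a' @ 3: {3,4}
'c' @ 4: {1,2,5,6,8,10}
'c' @ 5: {3,4,7,11,12}
'd' @ 6: {13,14}
'b' @ 7: {15}  (accept∈set)
end set {15} — state 15 in

Answer: ACCEPT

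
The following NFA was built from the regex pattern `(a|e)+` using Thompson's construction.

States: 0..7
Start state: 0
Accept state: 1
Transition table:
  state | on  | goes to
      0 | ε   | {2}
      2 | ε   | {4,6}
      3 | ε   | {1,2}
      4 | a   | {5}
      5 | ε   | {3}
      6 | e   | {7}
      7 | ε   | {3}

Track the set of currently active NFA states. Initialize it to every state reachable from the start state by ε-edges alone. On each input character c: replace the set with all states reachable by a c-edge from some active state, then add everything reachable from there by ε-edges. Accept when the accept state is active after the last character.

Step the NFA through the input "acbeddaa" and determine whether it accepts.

Answer: REJECT

Trace:
initial (ε-close {0}): {0,2,4,6}
'a' @ 1: {1,2,3,4,5,6}  ✓accept
'c' @ 2: {}  — no active states
rest 'beddaa' ignored (set empty)
after full input: {}  (accept=1 not in)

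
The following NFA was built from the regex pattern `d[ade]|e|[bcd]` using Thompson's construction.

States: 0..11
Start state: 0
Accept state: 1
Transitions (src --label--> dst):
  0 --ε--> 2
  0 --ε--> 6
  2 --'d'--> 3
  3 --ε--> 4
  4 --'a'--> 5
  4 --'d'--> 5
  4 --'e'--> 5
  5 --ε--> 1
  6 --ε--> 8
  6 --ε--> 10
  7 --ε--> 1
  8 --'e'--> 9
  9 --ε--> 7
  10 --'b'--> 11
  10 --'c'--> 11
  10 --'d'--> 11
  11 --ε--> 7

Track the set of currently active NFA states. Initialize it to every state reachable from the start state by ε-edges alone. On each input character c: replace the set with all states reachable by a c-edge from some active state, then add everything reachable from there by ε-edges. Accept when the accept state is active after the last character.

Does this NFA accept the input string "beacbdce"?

Answer: REJECT

Derivation:
S₀ = ε-closure({0}) = {0,2,6,8,10}
'b' @ 1: {1,7,11}  [accepting]
'e' @ 2: {}  — state set empty
rest 'acbdce' ignored (set empty)
after full input: {}  (accept=1 not in)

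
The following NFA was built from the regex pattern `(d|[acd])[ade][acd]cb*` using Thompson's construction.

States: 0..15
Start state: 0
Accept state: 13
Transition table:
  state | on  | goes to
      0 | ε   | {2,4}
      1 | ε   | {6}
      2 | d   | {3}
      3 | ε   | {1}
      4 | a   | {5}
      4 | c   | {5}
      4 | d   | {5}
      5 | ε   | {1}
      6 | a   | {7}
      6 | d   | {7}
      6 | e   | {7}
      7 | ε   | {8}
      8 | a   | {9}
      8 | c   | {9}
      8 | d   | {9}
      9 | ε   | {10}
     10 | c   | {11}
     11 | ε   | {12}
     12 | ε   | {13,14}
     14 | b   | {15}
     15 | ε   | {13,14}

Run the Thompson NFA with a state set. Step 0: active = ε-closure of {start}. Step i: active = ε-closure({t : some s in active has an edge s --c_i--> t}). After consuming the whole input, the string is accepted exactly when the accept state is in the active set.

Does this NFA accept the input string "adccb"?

S₀ = ε-closure({0}) = {0,2,4}
'a' @ 1: {1,5,6}
'd' @ 2: {7,8}
'c' @ 3: {9,10}
'c' @ 4: {11,12,13,14}  ✓accept
'b' @ 5: {13,14,15}  ✓accept
end set {13,14,15} — state 13 in

Answer: ACCEPT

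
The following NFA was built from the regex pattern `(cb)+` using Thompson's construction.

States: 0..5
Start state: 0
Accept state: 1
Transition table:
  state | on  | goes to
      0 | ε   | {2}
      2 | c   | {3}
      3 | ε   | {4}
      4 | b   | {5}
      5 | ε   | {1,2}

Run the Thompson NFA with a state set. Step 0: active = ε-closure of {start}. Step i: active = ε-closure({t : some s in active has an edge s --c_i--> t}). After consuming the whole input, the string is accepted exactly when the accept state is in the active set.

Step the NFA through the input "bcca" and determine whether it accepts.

Answer: REJECT

Derivation:
start: ε-closure({0}) = {0,2}
'b' @ 1: {}  — no active states
rest 'cca' ignored (set empty)
end set {} — state 1 not in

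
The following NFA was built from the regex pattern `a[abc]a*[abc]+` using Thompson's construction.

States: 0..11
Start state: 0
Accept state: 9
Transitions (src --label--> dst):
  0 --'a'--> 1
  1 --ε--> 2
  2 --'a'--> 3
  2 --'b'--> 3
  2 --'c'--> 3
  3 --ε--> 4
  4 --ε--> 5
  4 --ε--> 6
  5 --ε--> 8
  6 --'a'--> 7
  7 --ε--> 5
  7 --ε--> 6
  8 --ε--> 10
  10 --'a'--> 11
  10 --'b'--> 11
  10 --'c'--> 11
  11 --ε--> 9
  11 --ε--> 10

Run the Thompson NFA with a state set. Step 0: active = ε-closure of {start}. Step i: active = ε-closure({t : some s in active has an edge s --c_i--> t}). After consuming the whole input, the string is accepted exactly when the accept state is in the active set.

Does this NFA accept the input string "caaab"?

start: ε-closure({0}) = {0}
'c' @ 1: {}  — state set empty
rest 'aaab' ignored (set empty)
final: {}; accept 9 not in set

Answer: REJECT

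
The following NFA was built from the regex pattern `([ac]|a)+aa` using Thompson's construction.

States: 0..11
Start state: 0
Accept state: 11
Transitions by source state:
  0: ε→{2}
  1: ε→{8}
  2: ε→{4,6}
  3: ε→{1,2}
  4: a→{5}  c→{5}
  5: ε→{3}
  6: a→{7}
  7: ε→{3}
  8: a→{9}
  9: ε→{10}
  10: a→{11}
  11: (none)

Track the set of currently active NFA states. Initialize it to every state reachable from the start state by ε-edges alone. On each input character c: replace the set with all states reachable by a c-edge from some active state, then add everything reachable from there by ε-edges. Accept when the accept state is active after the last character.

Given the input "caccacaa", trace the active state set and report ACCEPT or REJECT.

initial (ε-close {0}): {0,2,4,6}
'c' @ 1: {1,2,3,4,5,6,8}
'a' @ 2: {1,2,3,4,5,6,7,8,9,10}
'c' @ 3: {1,2,3,4,5,6,8}
'c' @ 4: {1,2,3,4,5,6,8}
'a' @ 5: {1,2,3,4,5,6,7,8,9,10}
'c' @ 6: {1,2,3,4,5,6,8}
'a' @ 7: {1,2,3,4,5,6,7,8,9,10}
'a' @ 8: {1,2,3,4,5,6,7,8,9,10,11}  (accept∈set)
end set {1,2,3,4,5,6,7,8,9,10,11} — state 11 in

Answer: ACCEPT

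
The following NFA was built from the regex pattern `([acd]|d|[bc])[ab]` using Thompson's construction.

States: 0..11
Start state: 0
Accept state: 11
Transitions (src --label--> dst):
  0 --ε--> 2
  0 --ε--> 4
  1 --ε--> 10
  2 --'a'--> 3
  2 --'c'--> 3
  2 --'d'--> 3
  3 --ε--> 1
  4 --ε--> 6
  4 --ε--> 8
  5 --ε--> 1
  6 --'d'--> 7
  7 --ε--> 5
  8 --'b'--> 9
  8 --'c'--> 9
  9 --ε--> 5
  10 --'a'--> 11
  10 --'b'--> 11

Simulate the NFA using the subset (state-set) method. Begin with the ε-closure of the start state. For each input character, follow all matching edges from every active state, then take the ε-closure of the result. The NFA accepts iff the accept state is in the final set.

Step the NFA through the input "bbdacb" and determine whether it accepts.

S₀ = ε-closure({0}) = {0,2,4,6,8}
'b' @ 1: {1,5,9,10}
'b' @ 2: {11}  ✓accept
'd' @ 3: {}  — dead — no transitions
rest 'acb' ignored (set empty)
end set {} — state 11 not in

Answer: REJECT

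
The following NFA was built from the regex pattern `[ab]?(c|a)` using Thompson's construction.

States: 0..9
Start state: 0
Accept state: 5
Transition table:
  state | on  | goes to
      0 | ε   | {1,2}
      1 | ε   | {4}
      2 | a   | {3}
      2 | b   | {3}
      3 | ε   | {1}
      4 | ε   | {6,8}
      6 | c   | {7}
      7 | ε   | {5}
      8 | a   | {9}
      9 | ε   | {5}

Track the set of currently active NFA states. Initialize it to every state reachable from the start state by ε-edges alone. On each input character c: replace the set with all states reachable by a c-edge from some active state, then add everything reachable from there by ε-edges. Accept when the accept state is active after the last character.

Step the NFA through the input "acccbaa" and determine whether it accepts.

Answer: REJECT

Trace:
initial (ε-close {0}): {0,1,2,4,6,8}
'a' @ 1: {1,3,4,5,6,8,9}  (accept∈set)
'c' @ 2: {5,7}  (accept∈set)
'c' @ 3: {}  — no active states
rest 'cbaa' ignored (set empty)
after full input: {}  (accept=5 not in)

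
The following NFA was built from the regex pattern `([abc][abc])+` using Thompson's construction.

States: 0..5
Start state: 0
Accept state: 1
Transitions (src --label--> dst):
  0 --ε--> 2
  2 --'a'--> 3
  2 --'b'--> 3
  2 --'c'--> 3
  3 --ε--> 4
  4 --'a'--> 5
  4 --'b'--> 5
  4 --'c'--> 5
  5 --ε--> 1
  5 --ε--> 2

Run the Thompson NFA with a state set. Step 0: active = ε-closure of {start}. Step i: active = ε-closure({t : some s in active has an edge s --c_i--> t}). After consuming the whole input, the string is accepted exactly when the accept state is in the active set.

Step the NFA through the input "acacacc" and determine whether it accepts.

S₀ = ε-closure({0}) = {0,2}
'a' @ 1: {3,4}
'c' @ 2: {1,2,5}  [accepting]
'a' @ 3: {3,4}
'c' @ 4: {1,2,5}  [accepting]
'a' @ 5: {3,4}
'c' @ 6: {1,2,5}  [accepting]
'c' @ 7: {3,4}
final: {3,4}; accept 1 not in set

Answer: REJECT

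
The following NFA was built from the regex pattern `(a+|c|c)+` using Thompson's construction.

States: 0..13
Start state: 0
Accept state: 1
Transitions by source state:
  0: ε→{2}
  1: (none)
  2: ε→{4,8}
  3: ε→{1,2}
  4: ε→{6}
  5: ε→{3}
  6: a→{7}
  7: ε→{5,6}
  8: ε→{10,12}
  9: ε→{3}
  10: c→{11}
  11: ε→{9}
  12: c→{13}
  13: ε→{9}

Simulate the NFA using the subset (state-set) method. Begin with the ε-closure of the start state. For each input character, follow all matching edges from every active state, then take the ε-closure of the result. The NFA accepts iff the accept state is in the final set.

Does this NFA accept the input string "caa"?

S₀ = ε-closure({0}) = {0,2,4,6,8,10,12}
'c' @ 1: {1,2,3,4,6,8,9,10,11,12,13}  [accepting]
'a' @ 2: {1,2,3,4,5,6,7,8,10,12}  [accepting]
'a' @ 3: {1,2,3,4,5,6,7,8,10,12}  [accepting]
final: {1,2,3,4,5,6,7,8,10,12}; accept 1 in set

Answer: ACCEPT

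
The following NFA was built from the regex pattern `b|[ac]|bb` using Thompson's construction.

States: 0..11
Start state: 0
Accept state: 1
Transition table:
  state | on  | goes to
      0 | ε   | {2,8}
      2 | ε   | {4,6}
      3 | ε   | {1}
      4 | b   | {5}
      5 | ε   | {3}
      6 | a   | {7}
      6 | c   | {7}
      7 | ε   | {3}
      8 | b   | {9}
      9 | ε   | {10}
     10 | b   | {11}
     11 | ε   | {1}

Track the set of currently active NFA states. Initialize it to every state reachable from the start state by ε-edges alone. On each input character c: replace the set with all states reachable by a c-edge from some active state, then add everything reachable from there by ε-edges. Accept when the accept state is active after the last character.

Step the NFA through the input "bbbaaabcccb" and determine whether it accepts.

S₀ = ε-closure({0}) = {0,2,4,6,8}
'b' @ 1: {1,3,5,9,10}  (accept∈set)
'b' @ 2: {1,11}  (accept∈set)
'b' @ 3: {}  — state set empty
rest 'aaabcccb' ignored (set empty)
after full input: {}  (accept=1 not in)

Answer: REJECT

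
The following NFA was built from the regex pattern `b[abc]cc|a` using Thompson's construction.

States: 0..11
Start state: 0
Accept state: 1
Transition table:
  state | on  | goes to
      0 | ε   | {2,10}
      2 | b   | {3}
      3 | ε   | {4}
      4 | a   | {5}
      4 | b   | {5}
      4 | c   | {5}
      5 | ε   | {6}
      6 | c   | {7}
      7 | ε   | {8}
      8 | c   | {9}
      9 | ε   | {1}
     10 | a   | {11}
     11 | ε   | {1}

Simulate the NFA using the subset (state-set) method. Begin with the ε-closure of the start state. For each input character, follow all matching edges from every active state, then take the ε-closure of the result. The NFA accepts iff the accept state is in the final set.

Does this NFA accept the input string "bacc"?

Answer: ACCEPT

Steps:
S₀ = ε-closure({0}) = {0,2,10}
'b' @ 1: {3,4}
'a' @ 2: {5,6}
'c' @ 3: {7,8}
'c' @ 4: {1,9}  ✓accept
final: {1,9}; accept 1 in set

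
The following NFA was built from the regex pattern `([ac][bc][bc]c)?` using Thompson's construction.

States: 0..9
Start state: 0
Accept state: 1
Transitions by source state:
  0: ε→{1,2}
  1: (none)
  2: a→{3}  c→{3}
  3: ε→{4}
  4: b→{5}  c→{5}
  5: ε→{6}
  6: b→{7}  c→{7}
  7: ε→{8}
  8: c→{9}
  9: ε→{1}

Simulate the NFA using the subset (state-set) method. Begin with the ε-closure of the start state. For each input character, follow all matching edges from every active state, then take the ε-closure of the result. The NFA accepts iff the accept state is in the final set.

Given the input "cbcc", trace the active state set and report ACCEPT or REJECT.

initial (ε-close {0}): {0,1,2}
'c' @ 1: {3,4}
'b' @ 2: {5,6}
'c' @ 3: {7,8}
'c' @ 4: {1,9}  (accept∈set)
end set {1,9} — state 1 in

Answer: ACCEPT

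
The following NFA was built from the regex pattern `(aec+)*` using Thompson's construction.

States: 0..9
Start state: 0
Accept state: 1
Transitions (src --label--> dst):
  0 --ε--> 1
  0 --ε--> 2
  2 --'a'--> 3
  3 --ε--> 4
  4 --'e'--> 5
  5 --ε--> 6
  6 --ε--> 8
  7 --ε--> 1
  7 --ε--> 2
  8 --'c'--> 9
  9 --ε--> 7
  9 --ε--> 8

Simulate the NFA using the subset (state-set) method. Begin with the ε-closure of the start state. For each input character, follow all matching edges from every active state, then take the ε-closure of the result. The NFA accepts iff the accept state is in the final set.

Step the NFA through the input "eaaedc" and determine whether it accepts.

Answer: REJECT

Steps:
initial (ε-close {0}): {0,1,2}
'e' @ 1: {}  — state set empty
rest 'aaedc' ignored (set empty)
end set {} — state 1 not in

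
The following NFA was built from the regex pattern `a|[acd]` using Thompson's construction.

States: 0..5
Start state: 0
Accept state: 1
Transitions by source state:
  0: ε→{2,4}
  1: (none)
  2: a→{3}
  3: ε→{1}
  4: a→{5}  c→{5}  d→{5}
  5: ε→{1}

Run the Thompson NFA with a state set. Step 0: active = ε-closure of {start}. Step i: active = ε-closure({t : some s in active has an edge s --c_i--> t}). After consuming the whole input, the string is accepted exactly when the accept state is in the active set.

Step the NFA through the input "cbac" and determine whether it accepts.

initial (ε-close {0}): {0,2,4}
'c' @ 1: {1,5}  ✓accept
'b' @ 2: {}  — state set empty
rest 'ac' ignored (set empty)
after full input: {}  (accept=1 not in)

Answer: REJECT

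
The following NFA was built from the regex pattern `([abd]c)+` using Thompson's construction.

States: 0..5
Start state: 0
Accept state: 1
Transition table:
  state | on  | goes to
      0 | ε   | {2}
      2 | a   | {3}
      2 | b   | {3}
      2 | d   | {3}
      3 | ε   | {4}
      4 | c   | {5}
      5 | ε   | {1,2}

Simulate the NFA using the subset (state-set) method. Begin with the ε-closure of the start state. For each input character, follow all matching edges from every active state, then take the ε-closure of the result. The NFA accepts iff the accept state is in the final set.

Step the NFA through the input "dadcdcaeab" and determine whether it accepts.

initial (ε-close {0}): {0,2}
'd' @ 1: {3,4}
'a' @ 2: {}  — no active states
rest 'dcdcaeab' ignored (set empty)
final: {}; accept 1 not in set

Answer: REJECT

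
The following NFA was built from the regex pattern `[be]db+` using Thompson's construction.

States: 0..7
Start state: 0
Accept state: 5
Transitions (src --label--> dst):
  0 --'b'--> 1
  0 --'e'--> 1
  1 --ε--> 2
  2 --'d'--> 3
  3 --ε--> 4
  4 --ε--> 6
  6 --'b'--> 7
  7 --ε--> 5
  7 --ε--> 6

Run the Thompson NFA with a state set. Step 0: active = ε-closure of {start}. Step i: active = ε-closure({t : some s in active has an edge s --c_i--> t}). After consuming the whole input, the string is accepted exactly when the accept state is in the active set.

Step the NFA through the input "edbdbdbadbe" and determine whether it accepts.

initial (ε-close {0}): {0}
'e' @ 1: {1,2}
'd' @ 2: {3,4,6}
'b' @ 3: {5,6,7}  [accepting]
'd' @ 4: {}  — state set empty
rest 'bdbadbe' ignored (set empty)
after full input: {}  (accept=5 not in)

Answer: REJECT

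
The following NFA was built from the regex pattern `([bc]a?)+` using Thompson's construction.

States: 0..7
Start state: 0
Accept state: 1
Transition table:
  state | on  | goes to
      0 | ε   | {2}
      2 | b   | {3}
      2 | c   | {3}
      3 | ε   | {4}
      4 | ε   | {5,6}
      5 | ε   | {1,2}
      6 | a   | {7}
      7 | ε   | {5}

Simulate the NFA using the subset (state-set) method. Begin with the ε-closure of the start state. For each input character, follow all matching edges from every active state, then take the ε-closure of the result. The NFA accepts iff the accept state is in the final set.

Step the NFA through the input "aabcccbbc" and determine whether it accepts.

Answer: REJECT

Derivation:
start: ε-closure({0}) = {0,2}
'a' @ 1: {}  — dead — no transitions
rest 'abcccbbc' ignored (set empty)
after full input: {}  (accept=1 not in)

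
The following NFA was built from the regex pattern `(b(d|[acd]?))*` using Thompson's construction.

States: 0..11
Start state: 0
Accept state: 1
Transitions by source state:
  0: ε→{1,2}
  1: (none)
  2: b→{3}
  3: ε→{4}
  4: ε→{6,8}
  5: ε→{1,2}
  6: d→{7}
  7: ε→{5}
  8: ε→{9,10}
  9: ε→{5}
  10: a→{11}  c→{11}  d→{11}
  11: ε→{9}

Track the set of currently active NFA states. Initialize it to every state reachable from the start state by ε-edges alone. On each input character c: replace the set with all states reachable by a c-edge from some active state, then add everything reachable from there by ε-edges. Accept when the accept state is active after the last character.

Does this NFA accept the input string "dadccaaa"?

Answer: REJECT

Steps:
S₀ = ε-closure({0}) = {0,1,2}
'd' @ 1: {}  — dead — no transitions
rest 'adccaaa' ignored (set empty)
after full input: {}  (accept=1 not in)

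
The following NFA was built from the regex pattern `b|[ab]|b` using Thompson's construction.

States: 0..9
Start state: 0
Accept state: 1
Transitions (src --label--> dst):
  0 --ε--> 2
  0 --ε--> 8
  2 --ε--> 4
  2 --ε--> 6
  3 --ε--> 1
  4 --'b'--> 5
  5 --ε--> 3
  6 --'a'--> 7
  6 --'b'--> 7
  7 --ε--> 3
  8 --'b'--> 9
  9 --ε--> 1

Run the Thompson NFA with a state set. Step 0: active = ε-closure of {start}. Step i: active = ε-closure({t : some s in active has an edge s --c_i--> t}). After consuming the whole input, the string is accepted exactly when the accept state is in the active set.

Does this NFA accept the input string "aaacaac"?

Answer: REJECT

Derivation:
S₀ = ε-closure({0}) = {0,2,4,6,8}
'a' @ 1: {1,3,7}  (accept∈set)
'a' @ 2: {}  — no active states
rest 'acaac' ignored (set empty)
final: {}; accept 1 not in set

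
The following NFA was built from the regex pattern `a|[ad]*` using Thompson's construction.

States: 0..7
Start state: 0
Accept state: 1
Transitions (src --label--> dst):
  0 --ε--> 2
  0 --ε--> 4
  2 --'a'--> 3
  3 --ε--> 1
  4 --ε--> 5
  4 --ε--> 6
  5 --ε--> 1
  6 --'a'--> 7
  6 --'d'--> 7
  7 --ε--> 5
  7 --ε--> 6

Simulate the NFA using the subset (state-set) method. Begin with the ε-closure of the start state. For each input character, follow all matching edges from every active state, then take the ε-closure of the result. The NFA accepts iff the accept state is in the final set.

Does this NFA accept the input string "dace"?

Answer: REJECT

Derivation:
start: ε-closure({0}) = {0,1,2,4,5,6}
'd' @ 1: {1,5,6,7}  [accepting]
'a' @ 2: {1,5,6,7}  [accepting]
'c' @ 3: {}  — dead — no transitions
rest 'e' ignored (set empty)
end set {} — state 1 not in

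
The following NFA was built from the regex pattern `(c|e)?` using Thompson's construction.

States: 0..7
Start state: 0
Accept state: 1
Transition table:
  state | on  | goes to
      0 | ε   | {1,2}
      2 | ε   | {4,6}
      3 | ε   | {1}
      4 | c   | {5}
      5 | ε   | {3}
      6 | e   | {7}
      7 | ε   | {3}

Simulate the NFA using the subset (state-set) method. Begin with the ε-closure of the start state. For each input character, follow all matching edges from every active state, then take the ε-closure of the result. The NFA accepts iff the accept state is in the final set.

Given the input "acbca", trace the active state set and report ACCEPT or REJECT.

initial (ε-close {0}): {0,1,2,4,6}
'a' @ 1: {}  — no active states
rest 'cbca' ignored (set empty)
end set {} — state 1 not in

Answer: REJECT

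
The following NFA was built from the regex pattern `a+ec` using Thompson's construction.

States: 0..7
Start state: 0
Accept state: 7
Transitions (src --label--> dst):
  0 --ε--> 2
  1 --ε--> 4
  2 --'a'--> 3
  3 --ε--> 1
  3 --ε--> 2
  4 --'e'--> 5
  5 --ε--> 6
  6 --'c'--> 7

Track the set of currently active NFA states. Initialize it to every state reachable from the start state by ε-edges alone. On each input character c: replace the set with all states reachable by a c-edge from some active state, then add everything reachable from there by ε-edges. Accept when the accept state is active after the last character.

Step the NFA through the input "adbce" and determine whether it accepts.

initial (ε-close {0}): {0,2}
'a' @ 1: {1,2,3,4}
'd' @ 2: {}  — dead — no transitions
rest 'bce' ignored (set empty)
end set {} — state 7 not in

Answer: REJECT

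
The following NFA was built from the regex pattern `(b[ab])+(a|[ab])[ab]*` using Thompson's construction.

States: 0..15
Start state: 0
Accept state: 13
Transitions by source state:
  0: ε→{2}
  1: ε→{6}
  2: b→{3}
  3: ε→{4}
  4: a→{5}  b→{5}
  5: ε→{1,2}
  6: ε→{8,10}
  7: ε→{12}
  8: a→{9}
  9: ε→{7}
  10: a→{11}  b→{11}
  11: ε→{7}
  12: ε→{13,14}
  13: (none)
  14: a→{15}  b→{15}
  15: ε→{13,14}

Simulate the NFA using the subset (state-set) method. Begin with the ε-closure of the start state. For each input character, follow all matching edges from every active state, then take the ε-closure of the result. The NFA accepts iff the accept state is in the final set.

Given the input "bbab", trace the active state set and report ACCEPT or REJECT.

start: ε-closure({0}) = {0,2}
'b' @ 1: {3,4}
'b' @ 2: {1,2,5,6,8,10}
'a' @ 3: {7,9,11,12,13,14}  [accepting]
'b' @ 4: {13,14,15}  [accepting]
final: {13,14,15}; accept 13 in set

Answer: ACCEPT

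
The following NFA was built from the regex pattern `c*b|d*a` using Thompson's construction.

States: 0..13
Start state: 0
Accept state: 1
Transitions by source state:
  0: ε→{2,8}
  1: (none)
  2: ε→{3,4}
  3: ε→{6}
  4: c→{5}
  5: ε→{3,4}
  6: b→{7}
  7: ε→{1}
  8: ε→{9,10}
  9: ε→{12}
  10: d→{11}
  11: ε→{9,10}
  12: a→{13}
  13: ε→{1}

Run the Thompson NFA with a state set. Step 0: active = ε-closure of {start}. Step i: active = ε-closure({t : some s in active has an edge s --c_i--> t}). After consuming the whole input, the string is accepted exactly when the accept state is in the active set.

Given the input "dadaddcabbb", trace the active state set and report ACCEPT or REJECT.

S₀ = ε-closure({0}) = {0,2,3,4,6,8,9,10,12}
'd' @ 1: {9,10,11,12}
'a' @ 2: {1,13}  (accept∈set)
'd' @ 3: {}  — dead — no transitions
rest 'addcabbb' ignored (set empty)
final: {}; accept 1 not in set

Answer: REJECT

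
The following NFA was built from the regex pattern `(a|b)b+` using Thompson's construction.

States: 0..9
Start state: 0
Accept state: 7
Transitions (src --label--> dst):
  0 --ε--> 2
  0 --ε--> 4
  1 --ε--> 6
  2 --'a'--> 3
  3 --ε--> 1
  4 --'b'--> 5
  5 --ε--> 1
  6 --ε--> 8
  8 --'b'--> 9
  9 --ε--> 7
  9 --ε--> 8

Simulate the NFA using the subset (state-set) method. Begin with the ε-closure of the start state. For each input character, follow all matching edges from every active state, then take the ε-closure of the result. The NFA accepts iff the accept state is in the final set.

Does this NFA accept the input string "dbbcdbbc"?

initial (ε-close {0}): {0,2,4}
'd' @ 1: {}  — no active states
rest 'bbcdbbc' ignored (set empty)
after full input: {}  (accept=7 not in)

Answer: REJECT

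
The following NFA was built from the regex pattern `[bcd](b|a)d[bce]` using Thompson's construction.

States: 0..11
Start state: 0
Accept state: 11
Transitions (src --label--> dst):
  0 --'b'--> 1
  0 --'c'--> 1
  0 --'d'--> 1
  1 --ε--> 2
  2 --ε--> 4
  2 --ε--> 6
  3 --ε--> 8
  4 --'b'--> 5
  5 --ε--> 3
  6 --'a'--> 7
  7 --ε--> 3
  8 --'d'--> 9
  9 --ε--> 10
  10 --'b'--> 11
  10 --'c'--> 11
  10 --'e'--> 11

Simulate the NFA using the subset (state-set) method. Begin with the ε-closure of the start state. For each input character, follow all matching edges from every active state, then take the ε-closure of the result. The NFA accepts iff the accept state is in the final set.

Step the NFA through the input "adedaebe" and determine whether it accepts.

initial (ε-close {0}): {0}
'a' @ 1: {}  — no active states
rest 'dedaebe' ignored (set empty)
after full input: {}  (accept=11 not in)

Answer: REJECT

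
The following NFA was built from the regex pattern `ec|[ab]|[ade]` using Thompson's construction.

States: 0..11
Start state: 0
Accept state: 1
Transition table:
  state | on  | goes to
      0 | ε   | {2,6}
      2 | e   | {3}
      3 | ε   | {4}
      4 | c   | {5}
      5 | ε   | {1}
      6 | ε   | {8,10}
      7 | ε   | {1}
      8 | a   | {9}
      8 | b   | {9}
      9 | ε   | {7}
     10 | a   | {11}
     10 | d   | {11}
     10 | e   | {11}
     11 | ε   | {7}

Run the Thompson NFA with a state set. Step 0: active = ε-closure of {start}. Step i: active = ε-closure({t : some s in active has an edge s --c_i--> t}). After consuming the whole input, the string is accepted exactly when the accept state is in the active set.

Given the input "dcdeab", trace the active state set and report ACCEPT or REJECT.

Answer: REJECT

Steps:
initial (ε-close {0}): {0,2,6,8,10}
'd' @ 1: {1,7,11}  (accept∈set)
'c' @ 2: {}  — state set empty
rest 'deab' ignored (set empty)
end set {} — state 1 not in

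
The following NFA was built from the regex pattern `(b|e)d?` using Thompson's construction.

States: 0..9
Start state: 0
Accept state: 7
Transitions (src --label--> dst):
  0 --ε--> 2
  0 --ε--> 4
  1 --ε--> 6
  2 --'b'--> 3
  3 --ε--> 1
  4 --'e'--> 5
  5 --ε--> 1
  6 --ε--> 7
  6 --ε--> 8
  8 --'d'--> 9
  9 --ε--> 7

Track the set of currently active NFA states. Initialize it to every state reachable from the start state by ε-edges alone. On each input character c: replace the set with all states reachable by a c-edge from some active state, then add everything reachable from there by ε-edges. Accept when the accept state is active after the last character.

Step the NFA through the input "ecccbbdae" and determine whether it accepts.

Answer: REJECT

Trace:
S₀ = ε-closure({0}) = {0,2,4}
'e' @ 1: {1,5,6,7,8}  (accept∈set)
'c' @ 2: {}  — state set empty
rest 'ccbbdae' ignored (set empty)
after full input: {}  (accept=7 not in)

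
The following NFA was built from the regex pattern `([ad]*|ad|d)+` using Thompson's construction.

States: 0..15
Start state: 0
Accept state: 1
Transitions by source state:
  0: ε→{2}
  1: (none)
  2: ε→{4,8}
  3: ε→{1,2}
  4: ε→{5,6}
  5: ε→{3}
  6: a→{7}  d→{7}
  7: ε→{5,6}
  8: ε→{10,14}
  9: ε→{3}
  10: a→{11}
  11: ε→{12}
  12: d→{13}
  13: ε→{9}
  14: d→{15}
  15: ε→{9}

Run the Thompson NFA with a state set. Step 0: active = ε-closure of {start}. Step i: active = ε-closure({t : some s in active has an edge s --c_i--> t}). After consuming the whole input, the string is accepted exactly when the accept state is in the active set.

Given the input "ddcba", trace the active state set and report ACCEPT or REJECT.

initial (ε-close {0}): {0,1,2,3,4,5,6,8,10,14}
'd' @ 1: {1,2,3,4,5,6,7,8,9,10,14,15}  (accept∈set)
'd' @ 2: {1,2,3,4,5,6,7,8,9,10,14,15}  (accept∈set)
'c' @ 3: {}  — dead — no transitions
rest 'ba' ignored (set empty)
end set {} — state 1 not in

Answer: REJECT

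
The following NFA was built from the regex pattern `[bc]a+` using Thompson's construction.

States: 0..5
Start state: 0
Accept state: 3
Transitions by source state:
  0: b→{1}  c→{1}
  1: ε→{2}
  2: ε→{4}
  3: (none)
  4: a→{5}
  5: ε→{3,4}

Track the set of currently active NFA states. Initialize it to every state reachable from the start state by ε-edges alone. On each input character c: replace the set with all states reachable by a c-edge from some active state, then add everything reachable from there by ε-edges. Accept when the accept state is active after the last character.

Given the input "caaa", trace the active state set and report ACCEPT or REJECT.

initial (ε-close {0}): {0}
'c' @ 1: {1,2,4}
'a' @ 2: {3,4,5}  [accepting]
'a' @ 3: {3,4,5}  [accepting]
'a' @ 4: {3,4,5}  [accepting]
end set {3,4,5} — state 3 in

Answer: ACCEPT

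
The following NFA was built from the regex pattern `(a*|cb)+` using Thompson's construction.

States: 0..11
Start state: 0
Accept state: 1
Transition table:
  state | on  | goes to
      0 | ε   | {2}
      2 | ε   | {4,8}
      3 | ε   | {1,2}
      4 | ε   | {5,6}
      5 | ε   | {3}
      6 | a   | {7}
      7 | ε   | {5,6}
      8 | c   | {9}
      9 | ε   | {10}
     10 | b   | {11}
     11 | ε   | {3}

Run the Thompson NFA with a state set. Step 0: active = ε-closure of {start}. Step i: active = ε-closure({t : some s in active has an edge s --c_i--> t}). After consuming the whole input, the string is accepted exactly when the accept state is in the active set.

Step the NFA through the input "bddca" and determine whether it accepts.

initial (ε-close {0}): {0,1,2,3,4,5,6,8}
'b' @ 1: {}  — state set empty
rest 'ddca' ignored (set empty)
after full input: {}  (accept=1 not in)

Answer: REJECT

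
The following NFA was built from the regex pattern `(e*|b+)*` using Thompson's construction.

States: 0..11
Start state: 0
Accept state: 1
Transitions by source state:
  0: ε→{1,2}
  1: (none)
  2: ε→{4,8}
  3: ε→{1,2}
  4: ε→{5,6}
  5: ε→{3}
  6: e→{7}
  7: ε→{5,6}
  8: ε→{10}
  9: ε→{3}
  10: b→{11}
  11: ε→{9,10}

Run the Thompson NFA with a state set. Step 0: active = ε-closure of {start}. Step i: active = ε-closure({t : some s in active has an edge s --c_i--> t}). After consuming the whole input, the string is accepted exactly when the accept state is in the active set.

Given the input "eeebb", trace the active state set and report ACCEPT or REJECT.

Answer: ACCEPT

Steps:
initial (ε-close {0}): {0,1,2,3,4,5,6,8,10}
'e' @ 1: {1,2,3,4,5,6,7,8,10}  ✓accept
'e' @ 2: {1,2,3,4,5,6,7,8,10}  ✓accept
'e' @ 3: {1,2,3,4,5,6,7,8,10}  ✓accept
'b' @ 4: {1,2,3,4,5,6,8,9,10,11}  ✓accept
'b' @ 5: {1,2,3,4,5,6,8,9,10,11}  ✓accept
end set {1,2,3,4,5,6,8,9,10,11} — state 1 in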